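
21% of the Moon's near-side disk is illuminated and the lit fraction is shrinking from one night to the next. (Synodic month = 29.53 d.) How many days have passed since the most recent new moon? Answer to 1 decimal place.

Invert f = (1 − cos θ)/2 to get cos θ = 1 − 2(0.21) = 0.580, hence θ₀ = arccos 0.580 = 54.5°.
Waning ⇒ past full, so θ = 360° − 54.5° = 305.5°.
That fraction of the synodic month is 305.5/360 × 29.53 d ≈ 25.06 d.

25.1 days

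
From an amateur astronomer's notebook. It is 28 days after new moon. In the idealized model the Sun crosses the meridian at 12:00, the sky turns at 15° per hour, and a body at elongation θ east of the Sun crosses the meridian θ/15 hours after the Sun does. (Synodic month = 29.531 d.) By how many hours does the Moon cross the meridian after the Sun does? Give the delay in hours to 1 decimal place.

The Moon has covered 28/29.531 of its cycle, so θ ≈ 360° × 28/29.531 = 341.3°.
Delay after the Sun = 341.3° / (15°/h) ≈ 22.76 h.
So the Moon crosses the meridian 22.76 h after the Sun.

22.8 h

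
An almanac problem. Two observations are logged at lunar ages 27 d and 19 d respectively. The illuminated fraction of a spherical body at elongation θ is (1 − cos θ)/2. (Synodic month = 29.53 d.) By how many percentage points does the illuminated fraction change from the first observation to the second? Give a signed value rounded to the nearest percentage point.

+74 pp

First observation: θ = 360°·27/29.53 = 329.2°, so f = 0.071.
Second observation: θ = 231.6°, f = 0.810.
Δf = 0.810 − 0.071 = +0.740, i.e. +74 pp.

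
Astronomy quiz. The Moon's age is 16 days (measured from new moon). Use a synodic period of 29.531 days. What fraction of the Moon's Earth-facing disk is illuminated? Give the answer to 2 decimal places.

0.98

Elongation θ = 360° × 16/29.531 ≈ 195.0°.
cos 195.0° = (-0.966), so f = (1 − (-0.966))/2 = 0.983.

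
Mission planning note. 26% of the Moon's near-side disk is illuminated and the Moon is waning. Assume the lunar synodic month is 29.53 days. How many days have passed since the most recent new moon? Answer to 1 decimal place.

From f = (1 − cos θ)/2: cos θ = 1 − 2×0.26 = 0.480; arccos → 61.3°.
A waning Moon lies in 180°–360°, so θ = 360° − 61.3° = 298.7°.
At 360°/29.53 d per day, 298.7° corresponds to 24.50 days.

24.5 days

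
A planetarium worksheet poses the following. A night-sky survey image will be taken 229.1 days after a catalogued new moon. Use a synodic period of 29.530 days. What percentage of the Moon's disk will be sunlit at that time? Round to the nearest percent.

229.1 d spans 7 complete synodic months (7 × 29.530 = 206.71 d) plus 22.39 d.
Elongation θ = 360° × 22.39/29.530 ≈ 273.0°.
Illuminated fraction = (1 − cos 273.0°)/2 = (1 − 0.052)/2 ≈ 0.474, so 47%.

47%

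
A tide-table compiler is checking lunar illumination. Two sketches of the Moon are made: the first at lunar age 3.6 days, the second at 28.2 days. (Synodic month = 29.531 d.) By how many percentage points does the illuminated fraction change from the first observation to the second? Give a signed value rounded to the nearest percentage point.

-12 pp

First observation: θ = 360°·3.6/29.531 = 43.9°, so f = 0.140.
Second observation: θ = 343.8°, f = 0.020.
Δf = 0.020 − 0.140 = -0.120, i.e. -12 pp.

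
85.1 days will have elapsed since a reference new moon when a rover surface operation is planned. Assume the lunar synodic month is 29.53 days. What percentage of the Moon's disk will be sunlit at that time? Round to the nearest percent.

85.1/29.53 = 2.882 lunations, so 2 complete cycles and 26.04 d into the next.
Elongation θ = 360° × 26.04/29.53 ≈ 317.5°.
cos 317.5° = 0.737, so f = (1 − 0.737)/2 = 0.132, so 13%.

13%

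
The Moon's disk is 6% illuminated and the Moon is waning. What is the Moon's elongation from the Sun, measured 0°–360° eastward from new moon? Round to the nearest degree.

332°

Invert f = (1 − cos θ)/2 to get cos θ = 1 − 2(0.06) = 0.880, hence θ₀ = arccos 0.880 = 28.4°.
Since the Moon is past full (waning), take the reflex angle: θ = 360° − 28.4° = 331.6°.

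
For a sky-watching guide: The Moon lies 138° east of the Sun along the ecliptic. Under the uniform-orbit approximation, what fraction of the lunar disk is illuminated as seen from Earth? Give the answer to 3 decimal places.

cos 138° = (-0.743), so f = (1 − (-0.743))/2 = 0.872.

0.872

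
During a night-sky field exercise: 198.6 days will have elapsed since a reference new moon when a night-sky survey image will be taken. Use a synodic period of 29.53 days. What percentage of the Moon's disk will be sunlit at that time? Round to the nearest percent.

198.6 d spans 6 complete synodic months (6 × 29.53 = 177.18 d) plus 21.42 d.
Phase angle: θ = 360°·(21.42 d)/(29.53 d) = 261.1°.
With cos θ = (-0.154), the lit fraction is (1 − (-0.154))/2 ≈ 0.577, so 58%.

58%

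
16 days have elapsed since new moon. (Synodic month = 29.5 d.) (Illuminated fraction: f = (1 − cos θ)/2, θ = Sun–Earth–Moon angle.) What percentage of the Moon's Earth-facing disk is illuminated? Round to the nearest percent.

Elongation θ = 360° × 16/29.5 ≈ 195.3°.
cos 195.3° = (-0.965), so f = (1 − (-0.965))/2 = 0.982, so 98%.

98%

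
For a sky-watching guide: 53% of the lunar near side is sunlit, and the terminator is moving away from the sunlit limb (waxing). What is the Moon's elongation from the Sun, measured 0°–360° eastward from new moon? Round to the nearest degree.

Invert f = (1 − cos θ)/2 to get cos θ = 1 − 2(0.53) = -0.060, hence θ₀ = arccos -0.060 = 93.4°.
The Moon is waxing (0°–180°), so θ = 93.4° directly.

93°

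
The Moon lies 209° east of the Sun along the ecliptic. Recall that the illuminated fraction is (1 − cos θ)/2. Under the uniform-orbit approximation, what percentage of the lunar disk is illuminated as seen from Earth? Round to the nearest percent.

f = (1 − cos 209°)/2 = (1 − (-0.875))/2 ≈ 0.937, i.e. 94%.

94%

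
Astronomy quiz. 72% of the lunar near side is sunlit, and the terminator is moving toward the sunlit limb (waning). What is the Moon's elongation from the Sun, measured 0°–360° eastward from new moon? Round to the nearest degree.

From f = (1 − cos θ)/2: cos θ = 1 − 2×0.72 = -0.440; arccos → 116.1°.
Since the Moon is past full (waning), take the reflex angle: θ = 360° − 116.1° = 243.9°.

244°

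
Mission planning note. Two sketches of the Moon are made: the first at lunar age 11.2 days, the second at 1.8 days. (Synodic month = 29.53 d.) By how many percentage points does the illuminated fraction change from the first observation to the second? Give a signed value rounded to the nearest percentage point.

θ₁ = 360° × 11.2/29.53 = 136.5°, f₁ = (1 − cos θ₁)/2 = 0.863.
θ₂ = 360° × 1.8/29.53 = 21.9°, f₂ = (1 − cos θ₂)/2 = 0.036.
Change = f₂ − f₁ = -0.827 → -83 percentage points.

-83 percentage points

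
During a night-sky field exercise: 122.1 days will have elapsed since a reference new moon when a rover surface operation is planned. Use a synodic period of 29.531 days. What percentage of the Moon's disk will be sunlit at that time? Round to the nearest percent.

17%

122.1/29.531 = 4.135 lunations, so 4 complete cycles and 3.98 d into the next.
Elongation θ = 360° × 3.98/29.531 ≈ 48.5°.
Illuminated fraction = (1 − cos 48.5°)/2 = (1 − 0.663)/2 ≈ 0.168, so 17%.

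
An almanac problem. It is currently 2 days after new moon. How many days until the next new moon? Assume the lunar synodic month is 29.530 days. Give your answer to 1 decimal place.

The next new moon completes the synodic month: 29.530 − 2 = 27.530 days.

27.5 days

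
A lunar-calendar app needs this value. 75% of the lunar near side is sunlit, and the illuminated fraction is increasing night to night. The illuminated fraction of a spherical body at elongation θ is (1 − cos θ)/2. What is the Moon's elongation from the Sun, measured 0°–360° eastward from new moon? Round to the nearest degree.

120°

cos θ = 1 − 2f = -0.500, giving a principal value of 120.0°.
The Moon is waxing (0°–180°), so θ = 120.0° directly.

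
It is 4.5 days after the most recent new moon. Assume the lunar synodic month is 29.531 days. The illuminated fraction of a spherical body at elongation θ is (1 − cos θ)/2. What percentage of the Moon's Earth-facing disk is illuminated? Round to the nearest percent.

Phase angle: θ = 360°·(4.5 d)/(29.531 d) = 54.9°.
With cos θ = 0.576, the lit fraction is (1 − 0.576)/2 ≈ 0.212, so 21%.

21%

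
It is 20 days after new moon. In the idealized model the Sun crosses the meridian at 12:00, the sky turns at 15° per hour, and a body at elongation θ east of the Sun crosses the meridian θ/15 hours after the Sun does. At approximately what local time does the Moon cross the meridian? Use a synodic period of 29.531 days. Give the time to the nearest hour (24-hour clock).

04:00

The Moon has covered 20/29.531 of its cycle, so θ ≈ 360° × 20/29.531 = 243.8°.
The Moon trails the Sun by θ/15 = 243.8/15 ≈ 16.25 hours.
12:00 + 16.25 h ≈ 04:15 → 04:00 to the nearest hour.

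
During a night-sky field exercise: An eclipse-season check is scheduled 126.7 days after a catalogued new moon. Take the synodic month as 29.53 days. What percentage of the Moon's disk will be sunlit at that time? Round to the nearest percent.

Reduce mod P: 126.7 − 4×29.53 = 8.58 d into the current lunation.
Elongation θ = 360° × 8.58/29.53 ≈ 104.6°.
With cos θ = (-0.252), the lit fraction is (1 − (-0.252))/2 ≈ 0.626, so 63%.

63%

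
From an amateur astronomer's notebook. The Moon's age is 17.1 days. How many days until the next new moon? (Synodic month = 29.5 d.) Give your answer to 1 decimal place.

12.4 days

One full lunation from the last new moon is 29.5 d; remaining = 29.5 − 17.1 = 12.400 d.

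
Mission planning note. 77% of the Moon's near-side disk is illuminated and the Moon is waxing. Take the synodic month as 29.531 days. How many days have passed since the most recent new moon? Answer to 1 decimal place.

From f = (1 − cos θ)/2: cos θ = 1 − 2×0.77 = -0.540; arccos → 122.7°.
The Moon is waxing (0°–180°), so θ = 122.7° directly.
At 360°/29.531 d per day, 122.7° corresponds to 10.06 days.

10.1 days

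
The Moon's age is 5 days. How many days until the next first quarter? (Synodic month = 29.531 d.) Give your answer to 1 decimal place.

First quarter occurs at elongation 90°, i.e. at age 29.531 × 90/360 = 7.383 d.
That is 7.383 − 5 = 2.383 days ahead.

2.4 days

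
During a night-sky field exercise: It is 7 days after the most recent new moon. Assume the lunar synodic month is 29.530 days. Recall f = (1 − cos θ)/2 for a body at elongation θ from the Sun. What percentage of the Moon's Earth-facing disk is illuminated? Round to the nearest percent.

46%

Phase angle: θ = 360°·(7 d)/(29.530 d) = 85.3°.
With cos θ = 0.081, the lit fraction is (1 − 0.081)/2 ≈ 0.459, so 46%.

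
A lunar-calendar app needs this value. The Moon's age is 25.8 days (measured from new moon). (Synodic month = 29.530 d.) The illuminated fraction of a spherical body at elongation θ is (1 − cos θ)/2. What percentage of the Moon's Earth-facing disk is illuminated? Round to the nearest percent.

15%

Phase angle: θ = 360°·(25.8 d)/(29.530 d) = 314.5°.
Illuminated fraction = (1 − cos 314.5°)/2 = (1 − 0.701)/2 ≈ 0.149, so 15%.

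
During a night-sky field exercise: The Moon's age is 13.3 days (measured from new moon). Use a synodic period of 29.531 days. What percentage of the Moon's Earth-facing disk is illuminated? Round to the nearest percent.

Phase angle: θ = 360°·(13.3 d)/(29.531 d) = 162.1°.
Illuminated fraction = (1 − cos 162.1°)/2 = (1 − (-0.952))/2 ≈ 0.976, so 98%.

98%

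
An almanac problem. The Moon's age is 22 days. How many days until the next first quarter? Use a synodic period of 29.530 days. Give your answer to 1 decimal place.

14.9 days

First quarter occurs at elongation 90°, i.e. at age 29.530 × 90/360 = 7.383 d.
This lunation's first quarter (7.383 d) has passed, so add one period: 36.913 − 22 = 14.913 days.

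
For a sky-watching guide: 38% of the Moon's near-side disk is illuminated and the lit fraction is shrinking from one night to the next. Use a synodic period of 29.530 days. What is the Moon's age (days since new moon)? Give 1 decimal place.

23.3 days

From f = (1 − cos θ)/2: cos θ = 1 − 2×0.38 = 0.240; arccos → 76.1°.
A waning Moon lies in 180°–360°, so θ = 360° − 76.1° = 283.9°.
Age = 29.530 × 283.9°/360° ≈ 23.29 days.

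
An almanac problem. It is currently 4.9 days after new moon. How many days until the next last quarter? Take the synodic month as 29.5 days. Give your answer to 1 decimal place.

17.2 days

Last quarter occurs at elongation 270°, i.e. at age 29.5 × 270/360 = 22.125 d.
That is 22.125 − 4.9 = 17.225 days ahead.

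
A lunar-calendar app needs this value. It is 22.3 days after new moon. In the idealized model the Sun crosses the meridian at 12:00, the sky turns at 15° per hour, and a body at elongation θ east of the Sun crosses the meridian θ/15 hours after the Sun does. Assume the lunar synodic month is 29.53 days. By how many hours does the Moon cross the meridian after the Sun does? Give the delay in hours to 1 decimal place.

18.1 h

The Moon has covered 22.3/29.53 of its cycle, so θ ≈ 360° × 22.3/29.53 = 271.9°.
At 15° of sky rotation per hour, 271.9° corresponds to a 18.12 h lag.
So the Moon crosses the meridian 18.12 h after the Sun.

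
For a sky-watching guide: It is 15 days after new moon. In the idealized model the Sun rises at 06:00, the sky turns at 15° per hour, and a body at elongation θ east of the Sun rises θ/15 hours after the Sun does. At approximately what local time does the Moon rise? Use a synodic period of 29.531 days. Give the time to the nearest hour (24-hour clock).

18:00

The Moon has covered 15/29.531 of its cycle, so θ ≈ 360° × 15/29.531 = 182.9°.
The Moon trails the Sun by θ/15 = 182.9/15 ≈ 12.19 hours.
06:00 + 12.19 h ≈ 18:11 → 18:00 to the nearest hour.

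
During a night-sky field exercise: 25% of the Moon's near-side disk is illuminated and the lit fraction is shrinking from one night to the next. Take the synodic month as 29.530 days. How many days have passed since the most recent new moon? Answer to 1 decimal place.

24.6 days

cos θ = 1 − 2f = 0.500, giving a principal value of 60.0°.
Waning ⇒ past full, so θ = 360° − 60.0° = 300.0°.
Age = 29.530 × 300.0°/360° ≈ 24.61 days.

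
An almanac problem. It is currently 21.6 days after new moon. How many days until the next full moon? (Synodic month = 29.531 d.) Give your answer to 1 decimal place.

22.7 days

Full moon is 0.5 of the way through the cycle: age 0.5 × 29.531 = 14.765 d.
Already past this cycle's full moon; the next is at 14.765 + 29.531 = 44.296 d, so 44.296 − 21.6 = 22.696 days.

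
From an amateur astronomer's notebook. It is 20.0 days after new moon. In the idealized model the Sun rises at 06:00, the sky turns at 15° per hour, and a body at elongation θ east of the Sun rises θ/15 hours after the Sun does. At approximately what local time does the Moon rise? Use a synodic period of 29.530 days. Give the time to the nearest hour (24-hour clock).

22:00

The Moon has covered 20.0/29.530 of its cycle, so θ ≈ 360° × 20.0/29.530 = 243.8°.
The Moon trails the Sun by θ/15 = 243.8/15 ≈ 16.25 hours.
06:00 + 16.25 h ≈ 22:15 → 22:00 to the nearest hour.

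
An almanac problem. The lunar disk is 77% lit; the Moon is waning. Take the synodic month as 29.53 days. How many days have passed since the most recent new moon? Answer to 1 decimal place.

cos θ = 1 − 2f = -0.540, giving a principal value of 122.7°.
A waning Moon lies in 180°–360°, so θ = 360° − 122.7° = 237.3°.
Age = 29.53 × 237.3°/360° ≈ 19.47 days.

19.5 days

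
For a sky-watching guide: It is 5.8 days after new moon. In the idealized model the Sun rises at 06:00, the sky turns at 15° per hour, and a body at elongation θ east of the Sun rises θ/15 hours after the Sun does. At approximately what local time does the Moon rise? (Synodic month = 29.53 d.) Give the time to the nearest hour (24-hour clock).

Elongation θ = 360° × 5.8/29.53 ≈ 70.7°.
Delay after the Sun = 70.7° / (15°/h) ≈ 4.71 h.
06:00 + 4.71 h ≈ 10:43 → 11:00 to the nearest hour.

11:00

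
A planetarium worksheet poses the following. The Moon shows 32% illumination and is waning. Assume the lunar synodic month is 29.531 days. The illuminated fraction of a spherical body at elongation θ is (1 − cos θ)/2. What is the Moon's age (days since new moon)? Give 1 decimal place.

23.9 days

Invert f = (1 − cos θ)/2 to get cos θ = 1 − 2(0.32) = 0.360, hence θ₀ = arccos 0.360 = 68.9°.
A waning Moon lies in 180°–360°, so θ = 360° − 68.9° = 291.1°.
At 360°/29.531 d per day, 291.1° corresponds to 23.88 days.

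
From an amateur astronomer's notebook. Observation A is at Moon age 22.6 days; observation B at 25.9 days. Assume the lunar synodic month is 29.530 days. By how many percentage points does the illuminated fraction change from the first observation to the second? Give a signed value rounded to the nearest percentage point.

-31 pp

θ₁ = 360° × 22.6/29.530 = 275.5°, f₁ = (1 − cos θ₁)/2 = 0.452.
θ₂ = 360° × 25.9/29.530 = 315.7°, f₂ = (1 − cos θ₂)/2 = 0.142.
Change = f₂ − f₁ = -0.310 → -31 percentage points.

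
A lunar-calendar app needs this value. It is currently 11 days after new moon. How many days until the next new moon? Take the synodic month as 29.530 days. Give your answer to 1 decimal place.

The next new moon completes the synodic month: 29.530 − 11 = 18.530 days.

18.5 days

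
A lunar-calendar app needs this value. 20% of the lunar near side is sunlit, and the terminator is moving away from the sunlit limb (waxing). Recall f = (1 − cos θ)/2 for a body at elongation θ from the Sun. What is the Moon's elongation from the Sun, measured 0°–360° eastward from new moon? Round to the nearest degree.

53°

cos θ = 1 − 2f = 0.600, giving a principal value of 53.1°.
The Moon is waxing (0°–180°), so θ = 53.1° directly.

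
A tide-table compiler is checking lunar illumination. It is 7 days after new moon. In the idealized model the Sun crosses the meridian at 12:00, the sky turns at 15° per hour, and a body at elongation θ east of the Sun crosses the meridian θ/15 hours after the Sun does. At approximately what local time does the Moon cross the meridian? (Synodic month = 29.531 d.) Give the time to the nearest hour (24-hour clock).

Phase angle: θ = 360°·(7 d)/(29.531 d) = 85.3°.
At 15° of sky rotation per hour, 85.3° corresponds to a 5.69 h lag.
12:00 + 5.69 h ≈ 17:41 → 18:00 to the nearest hour.

18:00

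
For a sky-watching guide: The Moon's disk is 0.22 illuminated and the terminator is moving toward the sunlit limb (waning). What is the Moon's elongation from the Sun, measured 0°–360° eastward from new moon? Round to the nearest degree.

304°

From f = (1 − cos θ)/2: cos θ = 1 − 2×0.22 = 0.560; arccos → 55.9°.
Waning ⇒ past full, so θ = 360° − 55.9° = 304.1°.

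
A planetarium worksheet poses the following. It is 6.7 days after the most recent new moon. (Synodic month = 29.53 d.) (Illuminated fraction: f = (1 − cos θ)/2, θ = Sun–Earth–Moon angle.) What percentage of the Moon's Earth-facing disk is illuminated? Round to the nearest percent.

Phase angle: θ = 360°·(6.7 d)/(29.53 d) = 81.7°.
cos 81.7° = 0.145, so f = (1 − 0.145)/2 = 0.428, so 43%.

43%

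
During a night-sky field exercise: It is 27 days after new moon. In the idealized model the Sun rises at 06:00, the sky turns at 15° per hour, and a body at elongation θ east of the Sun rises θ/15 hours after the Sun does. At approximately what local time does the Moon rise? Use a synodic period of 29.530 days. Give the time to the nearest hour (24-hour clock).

04:00

Phase angle: θ = 360°·(27 d)/(29.530 d) = 329.2°.
The Moon trails the Sun by θ/15 = 329.2/15 ≈ 21.94 hours.
06:00 + 21.94 h ≈ 03:57 → 04:00 to the nearest hour.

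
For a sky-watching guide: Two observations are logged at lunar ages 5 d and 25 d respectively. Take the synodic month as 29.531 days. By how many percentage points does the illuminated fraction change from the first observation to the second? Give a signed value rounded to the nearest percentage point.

-4 pp

θ₁ = 360° × 5/29.531 = 61.0°, f₁ = (1 − cos θ₁)/2 = 0.257.
θ₂ = 360° × 25/29.531 = 304.8°, f₂ = (1 − cos θ₂)/2 = 0.215.
Change = f₂ − f₁ = -0.042 → -4 percentage points.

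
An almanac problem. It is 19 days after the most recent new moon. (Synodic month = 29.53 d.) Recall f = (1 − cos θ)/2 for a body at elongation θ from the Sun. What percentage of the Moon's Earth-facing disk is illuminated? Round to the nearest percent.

81%

Elongation θ = 360° × 19/29.53 ≈ 231.6°.
cos 231.6° = (-0.621), so f = (1 − (-0.621))/2 = 0.810, so 81%.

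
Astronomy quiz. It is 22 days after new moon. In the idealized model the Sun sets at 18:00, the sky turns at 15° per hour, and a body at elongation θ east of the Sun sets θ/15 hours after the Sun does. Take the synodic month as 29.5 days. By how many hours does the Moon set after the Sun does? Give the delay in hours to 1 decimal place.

Phase angle: θ = 360°·(22 d)/(29.5 d) = 268.5°.
Delay after the Sun = 268.5° / (15°/h) ≈ 17.90 h.
So the Moon sets 17.90 h after the Sun.

17.9 h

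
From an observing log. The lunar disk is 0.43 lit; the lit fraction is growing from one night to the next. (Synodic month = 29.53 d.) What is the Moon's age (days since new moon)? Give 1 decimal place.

6.7 days

From f = (1 − cos θ)/2: cos θ = 1 − 2×0.43 = 0.140; arccos → 82.0°.
Before full moon the principal value applies: θ = 82.0°.
That fraction of the synodic month is 82.0/360 × 29.53 d ≈ 6.72 d.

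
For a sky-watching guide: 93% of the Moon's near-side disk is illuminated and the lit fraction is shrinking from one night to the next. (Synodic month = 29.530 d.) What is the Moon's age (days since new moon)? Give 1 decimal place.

cos θ = 1 − 2f = -0.860, giving a principal value of 149.3°.
Waning ⇒ past full, so θ = 360° − 149.3° = 210.7°.
Age = 29.530 × 210.7°/360° ≈ 17.28 days.

17.3 days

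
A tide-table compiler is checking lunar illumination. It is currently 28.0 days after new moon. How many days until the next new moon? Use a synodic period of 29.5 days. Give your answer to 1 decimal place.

The next new moon completes the synodic month: 29.5 − 28.0 = 1.500 days.

1.5 days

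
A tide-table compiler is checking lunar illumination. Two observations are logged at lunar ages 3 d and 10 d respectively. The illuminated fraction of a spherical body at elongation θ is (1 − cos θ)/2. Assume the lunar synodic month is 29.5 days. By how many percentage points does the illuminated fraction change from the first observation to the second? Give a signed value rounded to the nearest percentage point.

θ₁ = 360° × 3/29.5 = 36.6°, f₁ = (1 − cos θ₁)/2 = 0.099.
θ₂ = 360° × 10/29.5 = 122.0°, f₂ = (1 − cos θ₂)/2 = 0.765.
Change = f₂ − f₁ = +0.667 → +67 percentage points.

+67 percentage points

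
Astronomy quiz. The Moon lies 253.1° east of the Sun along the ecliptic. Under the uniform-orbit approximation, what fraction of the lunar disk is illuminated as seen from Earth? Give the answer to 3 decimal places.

0.645

cos 253.1° = (-0.291), so f = (1 − (-0.291))/2 = 0.645.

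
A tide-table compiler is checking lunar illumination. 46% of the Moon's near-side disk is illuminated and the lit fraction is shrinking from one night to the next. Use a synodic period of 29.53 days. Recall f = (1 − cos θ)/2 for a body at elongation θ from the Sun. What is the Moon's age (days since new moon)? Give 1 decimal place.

22.5 days

From f = (1 − cos θ)/2: cos θ = 1 − 2×0.46 = 0.080; arccos → 85.4°.
Since the Moon is past full (waning), take the reflex angle: θ = 360° − 85.4° = 274.6°.
That fraction of the synodic month is 274.6/360 × 29.53 d ≈ 22.52 d.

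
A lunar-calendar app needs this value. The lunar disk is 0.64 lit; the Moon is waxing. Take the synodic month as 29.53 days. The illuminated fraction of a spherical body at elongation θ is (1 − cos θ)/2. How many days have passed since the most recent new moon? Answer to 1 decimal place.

From f = (1 − cos θ)/2: cos θ = 1 − 2×0.64 = -0.280; arccos → 106.3°.
Before full moon the principal value applies: θ = 106.3°.
At 360°/29.53 d per day, 106.3° corresponds to 8.72 days.

8.7 days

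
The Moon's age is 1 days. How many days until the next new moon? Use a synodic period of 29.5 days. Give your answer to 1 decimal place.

28.5 days

The next new moon completes the synodic month: 29.5 − 1 = 28.500 days.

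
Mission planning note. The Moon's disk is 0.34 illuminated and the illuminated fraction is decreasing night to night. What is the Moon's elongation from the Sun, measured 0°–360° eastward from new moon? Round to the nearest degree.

From f = (1 − cos θ)/2: cos θ = 1 − 2×0.34 = 0.320; arccos → 71.3°.
Since the Moon is past full (waning), take the reflex angle: θ = 360° − 71.3° = 288.7°.

289°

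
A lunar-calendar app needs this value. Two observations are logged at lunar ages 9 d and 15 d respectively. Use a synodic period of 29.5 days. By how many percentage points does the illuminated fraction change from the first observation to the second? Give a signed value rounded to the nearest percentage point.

θ₁ = 360° × 9/29.5 = 109.8°, f₁ = (1 − cos θ₁)/2 = 0.670.
θ₂ = 360° × 15/29.5 = 183.1°, f₂ = (1 − cos θ₂)/2 = 0.999.
Change = f₂ − f₁ = +0.330 → +33 percentage points.

+33 percentage points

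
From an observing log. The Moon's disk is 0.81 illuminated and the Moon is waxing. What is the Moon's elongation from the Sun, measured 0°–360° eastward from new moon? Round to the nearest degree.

From f = (1 − cos θ)/2: cos θ = 1 − 2×0.81 = -0.620; arccos → 128.3°.
Waxing ⇒ before full, so θ = 128.3°.

128°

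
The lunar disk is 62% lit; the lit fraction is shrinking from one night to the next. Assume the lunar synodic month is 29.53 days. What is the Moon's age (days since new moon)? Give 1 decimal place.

21.0 days

Invert f = (1 − cos θ)/2 to get cos θ = 1 − 2(0.62) = -0.240, hence θ₀ = arccos -0.240 = 103.9°.
A waning Moon lies in 180°–360°, so θ = 360° − 103.9° = 256.1°.
Age = 29.53 × 256.1°/360° ≈ 21.01 days.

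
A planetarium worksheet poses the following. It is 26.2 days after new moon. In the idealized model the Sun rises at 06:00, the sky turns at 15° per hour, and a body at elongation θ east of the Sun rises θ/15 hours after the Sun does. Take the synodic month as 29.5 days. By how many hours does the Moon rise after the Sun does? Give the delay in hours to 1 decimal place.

21.3 h

The Moon has covered 26.2/29.5 of its cycle, so θ ≈ 360° × 26.2/29.5 = 319.7°.
The Moon trails the Sun by θ/15 = 319.7/15 ≈ 21.32 hours.
So the Moon rises 21.32 h after the Sun.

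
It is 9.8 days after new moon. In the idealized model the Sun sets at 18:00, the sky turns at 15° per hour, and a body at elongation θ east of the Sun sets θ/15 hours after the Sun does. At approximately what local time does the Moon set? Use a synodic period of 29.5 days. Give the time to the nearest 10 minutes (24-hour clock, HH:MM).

02:00

Elongation θ = 360° × 9.8/29.5 ≈ 119.6°.
The Moon trails the Sun by θ/15 = 119.6/15 ≈ 7.97 hours.
18:00 + 7.973 h ≈ 01:58 → 02:00 to the nearest ten minutes.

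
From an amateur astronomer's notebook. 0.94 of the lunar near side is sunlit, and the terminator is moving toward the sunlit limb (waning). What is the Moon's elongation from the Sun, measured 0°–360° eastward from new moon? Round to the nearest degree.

From f = (1 − cos θ)/2: cos θ = 1 − 2×0.94 = -0.880; arccos → 151.6°.
Waning ⇒ past full, so θ = 360° − 151.6° = 208.4°.

208°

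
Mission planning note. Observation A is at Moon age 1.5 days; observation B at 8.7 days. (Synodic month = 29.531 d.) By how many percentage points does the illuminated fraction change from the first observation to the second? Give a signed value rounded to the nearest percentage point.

+61 percentage points

θ₁ = 360° × 1.5/29.531 = 18.3°, f₁ = (1 − cos θ₁)/2 = 0.025.
θ₂ = 360° × 8.7/29.531 = 106.1°, f₂ = (1 − cos θ₂)/2 = 0.638.
Change = f₂ − f₁ = +0.613 → +61 percentage points.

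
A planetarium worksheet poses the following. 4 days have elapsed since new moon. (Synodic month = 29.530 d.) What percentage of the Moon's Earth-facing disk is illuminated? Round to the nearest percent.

17%

Phase angle: θ = 360°·(4 d)/(29.530 d) = 48.8°.
With cos θ = 0.659, the lit fraction is (1 − 0.659)/2 ≈ 0.170, so 17%.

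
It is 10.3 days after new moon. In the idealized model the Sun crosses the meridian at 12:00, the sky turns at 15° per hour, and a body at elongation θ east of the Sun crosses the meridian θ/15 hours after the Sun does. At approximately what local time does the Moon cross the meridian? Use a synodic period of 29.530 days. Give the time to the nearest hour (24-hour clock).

Phase angle: θ = 360°·(10.3 d)/(29.530 d) = 125.6°.
Delay after the Sun = 125.6° / (15°/h) ≈ 8.37 h.
12:00 + 8.37 h ≈ 20:22 → 20:00 to the nearest hour.

20:00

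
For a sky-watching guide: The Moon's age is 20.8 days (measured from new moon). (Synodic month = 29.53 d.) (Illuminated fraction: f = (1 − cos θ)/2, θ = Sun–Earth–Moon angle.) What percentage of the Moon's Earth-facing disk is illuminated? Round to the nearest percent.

Phase angle: θ = 360°·(20.8 d)/(29.53 d) = 253.6°.
cos 253.6° = (-0.283), so f = (1 − (-0.283))/2 = 0.641, so 64%.

64%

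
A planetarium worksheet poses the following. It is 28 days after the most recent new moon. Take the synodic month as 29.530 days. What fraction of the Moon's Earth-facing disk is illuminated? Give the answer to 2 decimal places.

Phase angle: θ = 360°·(28 d)/(29.530 d) = 341.3°.
Illuminated fraction = (1 − cos 341.3°)/2 = (1 − 0.947)/2 ≈ 0.026.

0.03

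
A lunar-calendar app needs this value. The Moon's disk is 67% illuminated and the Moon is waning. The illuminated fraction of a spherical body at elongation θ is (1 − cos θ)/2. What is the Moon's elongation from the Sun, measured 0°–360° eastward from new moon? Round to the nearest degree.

250°

From f = (1 − cos θ)/2: cos θ = 1 − 2×0.67 = -0.340; arccos → 109.9°.
A waning Moon lies in 180°–360°, so θ = 360° − 109.9° = 250.1°.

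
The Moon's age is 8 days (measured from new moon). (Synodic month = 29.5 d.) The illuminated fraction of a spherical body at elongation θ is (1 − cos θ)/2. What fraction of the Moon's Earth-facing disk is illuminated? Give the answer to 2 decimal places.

Elongation θ = 360° × 8/29.5 ≈ 97.6°.
cos 97.6° = (-0.133), so f = (1 − (-0.133))/2 = 0.566.

0.57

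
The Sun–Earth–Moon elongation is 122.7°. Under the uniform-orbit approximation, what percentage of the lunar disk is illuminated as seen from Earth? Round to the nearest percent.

77%

cos 122.7° = (-0.540), so f = (1 − (-0.540))/2 = 0.770, i.e. 77%.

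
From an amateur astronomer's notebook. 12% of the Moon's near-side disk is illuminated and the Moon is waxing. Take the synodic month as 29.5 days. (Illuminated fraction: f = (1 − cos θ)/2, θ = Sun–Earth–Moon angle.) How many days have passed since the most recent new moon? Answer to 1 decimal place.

Invert f = (1 − cos θ)/2 to get cos θ = 1 − 2(0.12) = 0.760, hence θ₀ = arccos 0.760 = 40.5°.
Before full moon the principal value applies: θ = 40.5°.
Age = 29.5 × 40.5°/360° ≈ 3.32 days.

3.3 days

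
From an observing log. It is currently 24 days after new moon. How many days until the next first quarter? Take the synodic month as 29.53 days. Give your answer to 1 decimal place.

First quarter occurs at elongation 90°, i.e. at age 29.53 × 90/360 = 7.383 d.
Already past this cycle's first quarter; the next is at 7.383 + 29.53 = 36.913 d, so 36.913 − 24 = 12.913 days.

12.9 days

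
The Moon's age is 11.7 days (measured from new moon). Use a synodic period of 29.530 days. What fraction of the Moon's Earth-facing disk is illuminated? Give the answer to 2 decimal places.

0.90

The Moon has covered 11.7/29.530 of its cycle, so θ ≈ 360° × 11.7/29.530 = 142.6°.
Illuminated fraction = (1 − cos 142.6°)/2 = (1 − (-0.795))/2 ≈ 0.897.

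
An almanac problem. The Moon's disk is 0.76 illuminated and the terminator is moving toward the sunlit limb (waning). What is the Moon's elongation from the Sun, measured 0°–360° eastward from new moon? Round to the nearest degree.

cos θ = 1 − 2f = -0.520, giving a principal value of 121.3°.
A waning Moon lies in 180°–360°, so θ = 360° − 121.3° = 238.7°.

239°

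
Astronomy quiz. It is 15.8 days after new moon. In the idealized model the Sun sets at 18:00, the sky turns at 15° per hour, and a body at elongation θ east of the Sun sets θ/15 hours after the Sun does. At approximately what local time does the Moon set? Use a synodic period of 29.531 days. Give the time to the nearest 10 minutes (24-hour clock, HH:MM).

Phase angle: θ = 360°·(15.8 d)/(29.531 d) = 192.6°.
Delay after the Sun = 192.6° / (15°/h) ≈ 12.84 h.
18:00 + 12.841 h ≈ 06:50 → 06:50 to the nearest ten minutes.

06:50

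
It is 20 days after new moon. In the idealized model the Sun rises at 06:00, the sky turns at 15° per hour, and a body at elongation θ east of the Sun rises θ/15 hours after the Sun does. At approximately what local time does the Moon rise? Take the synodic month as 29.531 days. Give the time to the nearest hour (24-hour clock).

The Moon has covered 20/29.531 of its cycle, so θ ≈ 360° × 20/29.531 = 243.8°.
The Moon trails the Sun by θ/15 = 243.8/15 ≈ 16.25 hours.
06:00 + 16.25 h ≈ 22:15 → 22:00 to the nearest hour.

22:00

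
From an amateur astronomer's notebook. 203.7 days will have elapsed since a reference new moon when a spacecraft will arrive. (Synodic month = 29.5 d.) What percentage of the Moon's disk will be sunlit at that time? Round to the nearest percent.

203.7 d spans 6 complete synodic months (6 × 29.5 = 177.00 d) plus 26.70 d.
Phase angle: θ = 360°·(26.70 d)/(29.5 d) = 325.8°.
cos 325.8° = 0.827, so f = (1 − 0.827)/2 = 0.086, so 9%.

9%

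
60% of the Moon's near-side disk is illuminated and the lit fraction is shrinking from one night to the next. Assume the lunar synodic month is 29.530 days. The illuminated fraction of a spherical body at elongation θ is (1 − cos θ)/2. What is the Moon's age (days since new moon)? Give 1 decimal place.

21.2 days

cos θ = 1 − 2f = -0.200, giving a principal value of 101.5°.
Waning ⇒ past full, so θ = 360° − 101.5° = 258.5°.
That fraction of the synodic month is 258.5/360 × 29.530 d ≈ 21.20 d.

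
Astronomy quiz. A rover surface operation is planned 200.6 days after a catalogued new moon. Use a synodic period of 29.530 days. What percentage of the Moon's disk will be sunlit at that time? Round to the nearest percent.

200.6/29.530 = 6.793 lunations, so 6 complete cycles and 23.42 d into the next.
The Moon has covered 23.42/29.530 of its cycle, so θ ≈ 360° × 23.42/29.530 = 285.5°.
Illuminated fraction = (1 − cos 285.5°)/2 = (1 − 0.267)/2 ≈ 0.366, so 37%.

37%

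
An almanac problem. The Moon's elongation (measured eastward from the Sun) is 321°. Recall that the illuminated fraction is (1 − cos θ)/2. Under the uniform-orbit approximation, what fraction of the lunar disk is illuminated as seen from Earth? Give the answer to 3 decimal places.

0.111

f = (1 − cos 321°)/2 = (1 − 0.777)/2 ≈ 0.111.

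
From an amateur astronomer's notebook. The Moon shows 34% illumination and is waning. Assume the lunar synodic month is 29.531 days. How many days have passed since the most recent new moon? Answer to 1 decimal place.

Invert f = (1 − cos θ)/2 to get cos θ = 1 − 2(0.34) = 0.320, hence θ₀ = arccos 0.320 = 71.3°.
Since the Moon is past full (waning), take the reflex angle: θ = 360° − 71.3° = 288.7°.
That fraction of the synodic month is 288.7/360 × 29.531 d ≈ 23.68 d.

23.7 days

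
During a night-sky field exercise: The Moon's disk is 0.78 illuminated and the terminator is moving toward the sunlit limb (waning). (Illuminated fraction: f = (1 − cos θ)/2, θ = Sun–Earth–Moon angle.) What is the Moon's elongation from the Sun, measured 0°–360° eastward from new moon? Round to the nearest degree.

From f = (1 − cos θ)/2: cos θ = 1 − 2×0.78 = -0.560; arccos → 124.1°.
Since the Moon is past full (waning), take the reflex angle: θ = 360° − 124.1° = 235.9°.

236°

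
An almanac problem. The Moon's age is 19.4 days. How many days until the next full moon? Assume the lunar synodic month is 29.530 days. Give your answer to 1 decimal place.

24.9 days

Full moon occurs at elongation 180°, i.e. at age 29.530 × 180/360 = 14.765 d.
Already past this cycle's full moon; the next is at 14.765 + 29.530 = 44.295 d, so 44.295 − 19.4 = 24.895 days.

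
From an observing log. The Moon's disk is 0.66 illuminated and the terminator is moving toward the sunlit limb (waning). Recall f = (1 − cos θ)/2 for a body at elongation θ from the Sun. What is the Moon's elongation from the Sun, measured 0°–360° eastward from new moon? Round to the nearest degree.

cos θ = 1 − 2f = -0.320, giving a principal value of 108.7°.
A waning Moon lies in 180°–360°, so θ = 360° − 108.7° = 251.3°.

251°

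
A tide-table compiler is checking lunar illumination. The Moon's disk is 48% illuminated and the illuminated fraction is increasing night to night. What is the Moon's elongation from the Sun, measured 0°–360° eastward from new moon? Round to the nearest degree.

88°

cos θ = 1 − 2f = 0.040, giving a principal value of 87.7°.
Before full moon the principal value applies: θ = 87.7°.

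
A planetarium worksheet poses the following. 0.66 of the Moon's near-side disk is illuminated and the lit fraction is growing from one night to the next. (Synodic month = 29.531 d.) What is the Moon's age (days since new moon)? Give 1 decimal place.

8.9 days

Invert f = (1 − cos θ)/2 to get cos θ = 1 − 2(0.66) = -0.320, hence θ₀ = arccos -0.320 = 108.7°.
The Moon is waxing (0°–180°), so θ = 108.7° directly.
That fraction of the synodic month is 108.7/360 × 29.531 d ≈ 8.91 d.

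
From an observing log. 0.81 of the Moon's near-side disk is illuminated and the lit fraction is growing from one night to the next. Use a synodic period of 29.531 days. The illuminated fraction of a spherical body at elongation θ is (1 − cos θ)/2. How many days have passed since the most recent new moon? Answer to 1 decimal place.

10.5 days

From f = (1 − cos θ)/2: cos θ = 1 − 2×0.81 = -0.620; arccos → 128.3°.
The Moon is waxing (0°–180°), so θ = 128.3° directly.
At 360°/29.531 d per day, 128.3° corresponds to 10.53 days.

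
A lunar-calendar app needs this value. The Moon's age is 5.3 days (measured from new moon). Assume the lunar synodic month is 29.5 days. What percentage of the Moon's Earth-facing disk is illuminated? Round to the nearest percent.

29%

The Moon has covered 5.3/29.5 of its cycle, so θ ≈ 360° × 5.3/29.5 = 64.7°.
With cos θ = 0.428, the lit fraction is (1 − 0.428)/2 ≈ 0.286, so 29%.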